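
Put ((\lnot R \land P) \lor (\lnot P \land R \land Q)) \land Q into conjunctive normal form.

((\lnot R \land P) \lor (\lnot P \land R \land Q)) \land Q
≡ (\lnot R \lor \lnot P) \land (\lnot R \lor R) \land (\lnot R \lor Q) \land (P \lor \lnot P) \land (P \lor R) \land (P \lor Q) \land Q   — distribute \lor over \land
≡ (\lnot R \lor \lnot P) \land (P \lor R) \land Q   — simplify

(\lnot R \lor \lnot P) \land (P \lor R) \land Q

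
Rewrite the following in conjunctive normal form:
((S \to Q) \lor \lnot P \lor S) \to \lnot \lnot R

((S \to Q) \lor \lnot P \lor S) \to \lnot \lnot R
≡ \lnot ((S \to Q) \lor \lnot P \lor S) \lor \lnot \lnot R   (eliminate \to)
≡ \lnot (\lnot S \lor Q \lor \lnot P \lor S) \lor \lnot \lnot R   (eliminate \to)
≡ (\lnot \lnot S \land \lnot Q \land \lnot \lnot P \land \lnot S) \lor \lnot \lnot R   (De Morgan)
≡ (S \land \lnot Q \land \lnot \lnot P \land \lnot S) \lor \lnot \lnot R   (double negation)
≡ (S \land \lnot Q \land P \land \lnot S) \lor \lnot \lnot R   (double negation)
≡ (S \land \lnot Q \land P \land \lnot S) \lor R   (double negation)
≡ (S \lor R) \land (\lnot Q \lor R) \land (P \lor R) \land (\lnot S \lor R)   (distribute \lor over \land)

(S \lor R) \land (\lnot Q \lor R) \land (P \lor R) \land (\lnot S \lor R)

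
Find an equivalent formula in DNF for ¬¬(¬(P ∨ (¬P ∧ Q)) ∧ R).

¬P ∧ ¬Q ∧ R

¬¬(¬(P ∨ (¬P ∧ Q)) ∧ R)
⇔ ¬(P ∨ (¬P ∧ Q)) ∧ R
⇔ ¬P ∧ ¬(¬P ∧ Q) ∧ R
⇔ ¬P ∧ (¬¬P ∨ ¬Q) ∧ R
⇔ ¬P ∧ (P ∨ ¬Q) ∧ R
⇔ (¬P ∧ P ∧ R) ∨ (¬P ∧ ¬Q ∧ R)
⇔ ¬P ∧ ¬Q ∧ R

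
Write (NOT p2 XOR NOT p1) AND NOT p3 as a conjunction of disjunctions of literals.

(NOT p2 OR NOT p1) AND (p2 OR p1) AND NOT p3

(NOT p2 XOR NOT p1) AND NOT p3
≡ (NOT p2 OR NOT p1) AND NOT (NOT p2 AND NOT p1) AND NOT p3   [expand XOR]
≡ (NOT p2 OR NOT p1) AND (NOT NOT p2 OR NOT NOT p1) AND NOT p3   [De Morgan]
≡ (NOT p2 OR NOT p1) AND (p2 OR NOT NOT p1) AND NOT p3   [double negation]
≡ (NOT p2 OR NOT p1) AND (p2 OR p1) AND NOT p3   [double negation]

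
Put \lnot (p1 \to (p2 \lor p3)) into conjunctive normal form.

p1 \land \lnot p2 \land \lnot p3

\lnot (p1 \to (p2 \lor p3))
≡ \lnot (\lnot p1 \lor p2 \lor p3)   [eliminate \to]
≡ \lnot \lnot p1 \land \lnot p2 \land \lnot p3   [De Morgan]
≡ p1 \land \lnot p2 \land \lnot p3   [double negation]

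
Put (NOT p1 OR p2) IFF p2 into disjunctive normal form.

(p1 AND NOT p2) OR p2

(NOT p1 OR p2) IFF p2
≡ ((NOT p1 OR p2) IMPLIES p2) AND (p2 IMPLIES (NOT p1 OR p2))   [eliminate IFF]
≡ (NOT (NOT p1 OR p2) OR p2) AND (p2 IMPLIES (NOT p1 OR p2))   [eliminate IMPLIES]
≡ (NOT (NOT p1 OR p2) OR p2) AND (NOT p2 OR NOT p1 OR p2)   [eliminate IMPLIES]
≡ ((NOT NOT p1 AND NOT p2) OR p2) AND (NOT p2 OR NOT p1 OR p2)   [De Morgan]
≡ ((p1 AND NOT p2) OR p2) AND (NOT p2 OR NOT p1 OR p2)   [double negation]
≡ (p1 AND NOT p2 AND NOT p2) OR (p1 AND NOT p2 AND NOT p1) OR (p1 AND NOT p2 AND p2) OR (p2 AND NOT p2) OR (p2 AND NOT p1) OR (p2 AND p2)   [distribute AND over OR]
≡ (p1 AND NOT p2) OR p2   [simplify]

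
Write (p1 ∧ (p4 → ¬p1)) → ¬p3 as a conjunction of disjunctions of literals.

(p1 ∧ (p4 → ¬p1)) → ¬p3
≡ ¬(p1 ∧ (p4 → ¬p1)) ∨ ¬p3   — eliminate →
≡ ¬(p1 ∧ (¬p4 ∨ ¬p1)) ∨ ¬p3   — eliminate →
≡ ¬p1 ∨ ¬(¬p4 ∨ ¬p1) ∨ ¬p3   — De Morgan
≡ ¬p1 ∨ (¬¬p4 ∧ ¬¬p1) ∨ ¬p3   — De Morgan
≡ ¬p1 ∨ (p4 ∧ ¬¬p1) ∨ ¬p3   — double negation
≡ ¬p1 ∨ (p4 ∧ p1) ∨ ¬p3   — double negation
≡ (¬p1 ∨ p4 ∨ ¬p3) ∧ (¬p1 ∨ p1 ∨ ¬p3)   — distribute ∨ over ∧
≡ ¬p1 ∨ p4 ∨ ¬p3   — simplify

¬p1 ∨ p4 ∨ ¬p3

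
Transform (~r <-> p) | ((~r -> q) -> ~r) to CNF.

~p | ~r

(~r <-> p) | ((~r -> q) -> ~r)
≡ ((~r -> p) & (p -> ~r)) | ((~r -> q) -> ~r)   — eliminate <->
≡ ((~~r | p) & (p -> ~r)) | ((~r -> q) -> ~r)   — eliminate ->
≡ ((~~r | p) & (~p | ~r)) | ((~r -> q) -> ~r)   — eliminate ->
≡ ((~~r | p) & (~p | ~r)) | ~(~r -> q) | ~r   — eliminate ->
≡ ((~~r | p) & (~p | ~r)) | ~(~~r | q) | ~r   — eliminate ->
≡ ((r | p) & (~p | ~r)) | ~(~~r | q) | ~r   — double negation
≡ ((r | p) & (~p | ~r)) | (~~~r & ~q) | ~r   — De Morgan
≡ ((r | p) & (~p | ~r)) | (~r & ~q) | ~r   — double negation
≡ (r | p | ~r | ~r) & (r | p | ~q | ~r) & (~p | ~r | ~r | ~r) & (~p | ~r | ~q | ~r)   — distribute | over &
≡ ~p | ~r   — simplify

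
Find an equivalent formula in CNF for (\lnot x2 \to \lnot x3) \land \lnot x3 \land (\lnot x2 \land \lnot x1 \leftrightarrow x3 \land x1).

\lnot x3 \land (x2 \lor x1)

(\lnot x2 \to \lnot x3) \land \lnot x3 \land (\lnot x2 \land \lnot x1 \leftrightarrow x3 \land x1)
= (\lnot \lnot x2 \lor \lnot x3) \land \lnot x3 \land (\lnot x2 \land \lnot x1 \leftrightarrow x3 \land x1)   [eliminate \to]
= (\lnot \lnot x2 \lor \lnot x3) \land \lnot x3 \land (\lnot x2 \land \lnot x1 \to x3 \land x1) \land (x3 \land x1 \to \lnot x2 \land \lnot x1)   [eliminate \leftrightarrow]
= (\lnot \lnot x2 \lor \lnot x3) \land \lnot x3 \land (\lnot (\lnot x2 \land \lnot x1) \lor x3 \land x1) \land (x3 \land x1 \to \lnot x2 \land \lnot x1)   [eliminate \to]
= (\lnot \lnot x2 \lor \lnot x3) \land \lnot x3 \land (\lnot (\lnot x2 \land \lnot x1) \lor x3 \land x1) \land (\lnot (x3 \land x1) \lor \lnot x2 \land \lnot x1)   [eliminate \to]
= (x2 \lor \lnot x3) \land \lnot x3 \land (\lnot (\lnot x2 \land \lnot x1) \lor x3 \land x1) \land (\lnot (x3 \land x1) \lor \lnot x2 \land \lnot x1)   [double negation]
= (x2 \lor \lnot x3) \land \lnot x3 \land (\lnot \lnot x2 \lor \lnot \lnot x1 \lor x3 \land x1) \land (\lnot (x3 \land x1) \lor \lnot x2 \land \lnot x1)   [De Morgan]
= (x2 \lor \lnot x3) \land \lnot x3 \land (x2 \lor \lnot \lnot x1 \lor x3 \land x1) \land (\lnot (x3 \land x1) \lor \lnot x2 \land \lnot x1)   [double negation]
= (x2 \lor \lnot x3) \land \lnot x3 \land (x2 \lor x1 \lor x3 \land x1) \land (\lnot (x3 \land x1) \lor \lnot x2 \land \lnot x1)   [double negation]
= (x2 \lor \lnot x3) \land \lnot x3 \land (x2 \lor x1 \lor x3 \land x1) \land (\lnot x3 \lor \lnot x1 \lor \lnot x2 \land \lnot x1)   [De Morgan]
= (x2 \lor \lnot x3) \land \lnot x3 \land (x2 \lor x1 \lor x3) \land (x2 \lor x1 \lor x1) \land (\lnot x3 \lor \lnot x1 \lor \lnot x2) \land (\lnot x3 \lor \lnot x1 \lor \lnot x1)   [distribute \lor over \land]
= \lnot x3 \land (x2 \lor x1)   [simplify]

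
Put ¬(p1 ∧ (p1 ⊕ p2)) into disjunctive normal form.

¬p1 ∨ (p2 ∧ p1)

¬(p1 ∧ (p1 ⊕ p2))
≡ ¬(p1 ∧ ((p1 ∧ ¬p2) ∨ (¬p1 ∧ p2)))   [expand ⊕]
≡ ¬p1 ∨ ¬((p1 ∧ ¬p2) ∨ (¬p1 ∧ p2))   [De Morgan]
≡ ¬p1 ∨ (¬(p1 ∧ ¬p2) ∧ ¬(¬p1 ∧ p2))   [De Morgan]
≡ ¬p1 ∨ ((¬p1 ∨ ¬¬p2) ∧ ¬(¬p1 ∧ p2))   [De Morgan]
≡ ¬p1 ∨ ((¬p1 ∨ p2) ∧ ¬(¬p1 ∧ p2))   [double negation]
≡ ¬p1 ∨ ((¬p1 ∨ p2) ∧ (¬¬p1 ∨ ¬p2))   [De Morgan]
≡ ¬p1 ∨ ((¬p1 ∨ p2) ∧ (p1 ∨ ¬p2))   [double negation]
≡ ¬p1 ∨ (¬p1 ∧ p1) ∨ (¬p1 ∧ ¬p2) ∨ (p2 ∧ p1) ∨ (p2 ∧ ¬p2)   [distribute ∧ over ∨]
≡ ¬p1 ∨ (p2 ∧ p1)   [simplify]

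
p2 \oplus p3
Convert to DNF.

(p2 \land \lnot p3) \lor (\lnot p2 \land p3)

p2 \oplus p3
= (p2 \land \lnot p3) \lor (\lnot p2 \land p3)   (expand \oplus)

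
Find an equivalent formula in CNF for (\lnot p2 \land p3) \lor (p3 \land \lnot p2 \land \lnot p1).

\lnot p2 \land p3

(\lnot p2 \land p3) \lor (p3 \land \lnot p2 \land \lnot p1)
⇔ (\lnot p2 \lor p3) \land (\lnot p2 \lor \lnot p2) \land (\lnot p2 \lor \lnot p1) \land (p3 \lor p3) \land (p3 \lor \lnot p2) \land (p3 \lor \lnot p1)
⇔ \lnot p2 \land p3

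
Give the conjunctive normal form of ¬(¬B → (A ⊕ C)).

¬B ∧ (¬A ∨ C) ∧ (¬C ∨ A)

¬(¬B → (A ⊕ C))
≡ ¬(¬¬B ∨ (A ⊕ C))   [eliminate →]
≡ ¬(¬¬B ∨ ((A ∨ C) ∧ ¬(A ∧ C)))   [expand ⊕]
≡ ¬¬¬B ∧ ¬((A ∨ C) ∧ ¬(A ∧ C))   [De Morgan]
≡ ¬B ∧ ¬((A ∨ C) ∧ ¬(A ∧ C))   [double negation]
≡ ¬B ∧ (¬(A ∨ C) ∨ ¬¬(A ∧ C))   [De Morgan]
≡ ¬B ∧ ((¬A ∧ ¬C) ∨ ¬¬(A ∧ C))   [De Morgan]
≡ ¬B ∧ ((¬A ∧ ¬C) ∨ (A ∧ C))   [double negation]
≡ ¬B ∧ (¬A ∨ A) ∧ (¬A ∨ C) ∧ (¬C ∨ A) ∧ (¬C ∨ C)   [distribute ∨ over ∧]
≡ ¬B ∧ (¬A ∨ C) ∧ (¬C ∨ A)   [simplify]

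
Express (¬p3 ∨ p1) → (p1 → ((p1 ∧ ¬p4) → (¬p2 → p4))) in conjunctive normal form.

(¬p3 ∨ p1) → (p1 → ((p1 ∧ ¬p4) → (¬p2 → p4)))
≡ ¬(¬p3 ∨ p1) ∨ (p1 → ((p1 ∧ ¬p4) → (¬p2 → p4)))   (eliminate →)
≡ ¬(¬p3 ∨ p1) ∨ ¬p1 ∨ ((p1 ∧ ¬p4) → (¬p2 → p4))   (eliminate →)
≡ ¬(¬p3 ∨ p1) ∨ ¬p1 ∨ ¬(p1 ∧ ¬p4) ∨ (¬p2 → p4)   (eliminate →)
≡ ¬(¬p3 ∨ p1) ∨ ¬p1 ∨ ¬(p1 ∧ ¬p4) ∨ ¬¬p2 ∨ p4   (eliminate →)
≡ (¬¬p3 ∧ ¬p1) ∨ ¬p1 ∨ ¬(p1 ∧ ¬p4) ∨ ¬¬p2 ∨ p4   (De Morgan)
≡ (p3 ∧ ¬p1) ∨ ¬p1 ∨ ¬(p1 ∧ ¬p4) ∨ ¬¬p2 ∨ p4   (double negation)
≡ (p3 ∧ ¬p1) ∨ ¬p1 ∨ ¬p1 ∨ ¬¬p4 ∨ ¬¬p2 ∨ p4   (De Morgan)
≡ (p3 ∧ ¬p1) ∨ ¬p1 ∨ ¬p1 ∨ p4 ∨ ¬¬p2 ∨ p4   (double negation)
≡ (p3 ∧ ¬p1) ∨ ¬p1 ∨ ¬p1 ∨ p4 ∨ p2 ∨ p4   (double negation)
≡ (p3 ∨ ¬p1 ∨ ¬p1 ∨ p4 ∨ p2 ∨ p4) ∧ (¬p1 ∨ ¬p1 ∨ ¬p1 ∨ p4 ∨ p2 ∨ p4)   (distribute ∨ over ∧)
≡ ¬p1 ∨ p4 ∨ p2   (simplify)

¬p1 ∨ p4 ∨ p2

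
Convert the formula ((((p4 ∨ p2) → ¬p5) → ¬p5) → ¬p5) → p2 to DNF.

((((p4 ∨ p2) → ¬p5) → ¬p5) → ¬p5) → p2
= ¬((((p4 ∨ p2) → ¬p5) → ¬p5) → ¬p5) ∨ p2   (eliminate →)
= ¬(¬(((p4 ∨ p2) → ¬p5) → ¬p5) ∨ ¬p5) ∨ p2   (eliminate →)
= ¬(¬(¬((p4 ∨ p2) → ¬p5) ∨ ¬p5) ∨ ¬p5) ∨ p2   (eliminate →)
= ¬(¬(¬(¬(p4 ∨ p2) ∨ ¬p5) ∨ ¬p5) ∨ ¬p5) ∨ p2   (eliminate →)
= (¬¬(¬(¬(p4 ∨ p2) ∨ ¬p5) ∨ ¬p5) ∧ ¬¬p5) ∨ p2   (De Morgan)
= ((¬(¬(p4 ∨ p2) ∨ ¬p5) ∨ ¬p5) ∧ ¬¬p5) ∨ p2   (double negation)
= (((¬¬(p4 ∨ p2) ∧ ¬¬p5) ∨ ¬p5) ∧ ¬¬p5) ∨ p2   (De Morgan)
= ((((p4 ∨ p2) ∧ ¬¬p5) ∨ ¬p5) ∧ ¬¬p5) ∨ p2   (double negation)
= ((((p4 ∨ p2) ∧ p5) ∨ ¬p5) ∧ ¬¬p5) ∨ p2   (double negation)
= ((((p4 ∨ p2) ∧ p5) ∨ ¬p5) ∧ p5) ∨ p2   (double negation)
= (p4 ∧ p5 ∧ p5) ∨ (p2 ∧ p5 ∧ p5) ∨ (¬p5 ∧ p5) ∨ p2   (distribute ∧ over ∨)
= (p4 ∧ p5) ∨ p2   (simplify)

(p4 ∧ p5) ∨ p2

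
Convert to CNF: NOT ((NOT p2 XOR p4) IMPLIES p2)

(p2 OR NOT p4) AND NOT p2

NOT ((NOT p2 XOR p4) IMPLIES p2)
≡ NOT (NOT (NOT p2 XOR p4) OR p2)   [eliminate IMPLIES]
≡ NOT (NOT ((NOT p2 OR p4) AND NOT (NOT p2 AND p4)) OR p2)   [expand XOR]
≡ NOT NOT ((NOT p2 OR p4) AND NOT (NOT p2 AND p4)) AND NOT p2   [De Morgan]
≡ (NOT p2 OR p4) AND NOT (NOT p2 AND p4) AND NOT p2   [double negation]
≡ (NOT p2 OR p4) AND (NOT NOT p2 OR NOT p4) AND NOT p2   [De Morgan]
≡ (NOT p2 OR p4) AND (p2 OR NOT p4) AND NOT p2   [double negation]
≡ (p2 OR NOT p4) AND NOT p2   [simplify]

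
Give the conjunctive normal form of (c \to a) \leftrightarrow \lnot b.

(c \lor \lnot b) \land (\lnot a \lor \lnot b) \land (b \lor \lnot c \lor a)

(c \to a) \leftrightarrow \lnot b
= ((c \to a) \to \lnot b) \land (\lnot b \to (c \to a))   (eliminate \leftrightarrow)
= (\lnot (c \to a) \lor \lnot b) \land (\lnot b \to (c \to a))   (eliminate \to)
= (\lnot (\lnot c \lor a) \lor \lnot b) \land (\lnot b \to (c \to a))   (eliminate \to)
= (\lnot (\lnot c \lor a) \lor \lnot b) \land (\lnot \lnot b \lor (c \to a))   (eliminate \to)
= (\lnot (\lnot c \lor a) \lor \lnot b) \land (\lnot \lnot b \lor \lnot c \lor a)   (eliminate \to)
= ((\lnot \lnot c \land \lnot a) \lor \lnot b) \land (\lnot \lnot b \lor \lnot c \lor a)   (De Morgan)
= ((c \land \lnot a) \lor \lnot b) \land (\lnot \lnot b \lor \lnot c \lor a)   (double negation)
= ((c \land \lnot a) \lor \lnot b) \land (b \lor \lnot c \lor a)   (double negation)
= (c \lor \lnot b) \land (\lnot a \lor \lnot b) \land (b \lor \lnot c \lor a)   (distribute \lor over \land)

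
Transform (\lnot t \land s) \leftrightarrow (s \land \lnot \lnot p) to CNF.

(\lnot t \land s) \leftrightarrow (s \land \lnot \lnot p)
= ((\lnot t \land s) \to (s \land \lnot \lnot p)) \land ((s \land \lnot \lnot p) \to (\lnot t \land s))
= (\lnot (\lnot t \land s) \lor (s \land \lnot \lnot p)) \land ((s \land \lnot \lnot p) \to (\lnot t \land s))
= (\lnot (\lnot t \land s) \lor (s \land \lnot \lnot p)) \land (\lnot (s \land \lnot \lnot p) \lor (\lnot t \land s))
= (\lnot \lnot t \lor \lnot s \lor (s \land \lnot \lnot p)) \land (\lnot (s \land \lnot \lnot p) \lor (\lnot t \land s))
= (t \lor \lnot s \lor (s \land \lnot \lnot p)) \land (\lnot (s \land \lnot \lnot p) \lor (\lnot t \land s))
= (t \lor \lnot s \lor (s \land p)) \land (\lnot (s \land \lnot \lnot p) \lor (\lnot t \land s))
= (t \lor \lnot s \lor (s \land p)) \land (\lnot s \lor \lnot \lnot \lnot p \lor (\lnot t \land s))
= (t \lor \lnot s \lor (s \land p)) \land (\lnot s \lor \lnot p \lor (\lnot t \land s))
= (t \lor \lnot s \lor s) \land (t \lor \lnot s \lor p) \land (\lnot s \lor \lnot p \lor \lnot t) \land (\lnot s \lor \lnot p \lor s)
= (t \lor \lnot s \lor p) \land (\lnot s \lor \lnot p \lor \lnot t)

(t \lor \lnot s \lor p) \land (\lnot s \lor \lnot p \lor \lnot t)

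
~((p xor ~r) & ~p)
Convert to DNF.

~((p xor ~r) & ~p)
⇔ ~(((p & ~~r) | (~p & ~r)) & ~p)   [expand xor]
⇔ ~((p & ~~r) | (~p & ~r)) | ~~p   [De Morgan]
⇔ (~(p & ~~r) & ~(~p & ~r)) | ~~p   [De Morgan]
⇔ ((~p | ~~~r) & ~(~p & ~r)) | ~~p   [De Morgan]
⇔ ((~p | ~r) & ~(~p & ~r)) | ~~p   [double negation]
⇔ ((~p | ~r) & (~~p | ~~r)) | ~~p   [De Morgan]
⇔ ((~p | ~r) & (p | ~~r)) | ~~p   [double negation]
⇔ ((~p | ~r) & (p | r)) | ~~p   [double negation]
⇔ ((~p | ~r) & (p | r)) | p   [double negation]
⇔ (~p & p) | (~p & r) | (~r & p) | (~r & r) | p   [distribute & over |]
⇔ (~p & r) | p   [simplify]

(~p & r) | p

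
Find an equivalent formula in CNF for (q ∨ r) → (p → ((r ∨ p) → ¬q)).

¬q ∨ ¬p

(q ∨ r) → (p → ((r ∨ p) → ¬q))
⇔ ¬(q ∨ r) ∨ (p → ((r ∨ p) → ¬q))   (eliminate →)
⇔ ¬(q ∨ r) ∨ ¬p ∨ ((r ∨ p) → ¬q)   (eliminate →)
⇔ ¬(q ∨ r) ∨ ¬p ∨ ¬(r ∨ p) ∨ ¬q   (eliminate →)
⇔ (¬q ∧ ¬r) ∨ ¬p ∨ ¬(r ∨ p) ∨ ¬q   (De Morgan)
⇔ (¬q ∧ ¬r) ∨ ¬p ∨ (¬r ∧ ¬p) ∨ ¬q   (De Morgan)
⇔ (¬q ∨ ¬p ∨ ¬r ∨ ¬q) ∧ (¬q ∨ ¬p ∨ ¬p ∨ ¬q) ∧ (¬r ∨ ¬p ∨ ¬r ∨ ¬q) ∧ (¬r ∨ ¬p ∨ ¬p ∨ ¬q)   (distribute ∨ over ∧)
⇔ ¬q ∨ ¬p   (simplify)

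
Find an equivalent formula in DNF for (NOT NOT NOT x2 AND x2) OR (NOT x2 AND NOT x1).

(NOT NOT NOT x2 AND x2) OR (NOT x2 AND NOT x1)
⇔ (NOT x2 AND x2) OR (NOT x2 AND NOT x1)   (double negation)
⇔ NOT x2 AND NOT x1   (simplify)

NOT x2 AND NOT x1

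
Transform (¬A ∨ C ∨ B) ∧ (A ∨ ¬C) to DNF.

(¬A ∨ C ∨ B) ∧ (A ∨ ¬C)
≡ (¬A ∧ A) ∨ (¬A ∧ ¬C) ∨ (C ∧ A) ∨ (C ∧ ¬C) ∨ (B ∧ A) ∨ (B ∧ ¬C)   (distribute ∧ over ∨)
≡ (¬A ∧ ¬C) ∨ (C ∧ A) ∨ (B ∧ A) ∨ (B ∧ ¬C)   (simplify)

(¬A ∧ ¬C) ∨ (C ∧ A) ∨ (B ∧ A) ∨ (B ∧ ¬C)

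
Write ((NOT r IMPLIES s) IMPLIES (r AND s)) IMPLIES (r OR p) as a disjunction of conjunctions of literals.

(s AND NOT r) OR r OR p

((NOT r IMPLIES s) IMPLIES (r AND s)) IMPLIES (r OR p)
= NOT ((NOT r IMPLIES s) IMPLIES (r AND s)) OR r OR p   [eliminate IMPLIES]
= NOT (NOT (NOT r IMPLIES s) OR (r AND s)) OR r OR p   [eliminate IMPLIES]
= NOT (NOT (NOT NOT r OR s) OR (r AND s)) OR r OR p   [eliminate IMPLIES]
= (NOT NOT (NOT NOT r OR s) AND NOT (r AND s)) OR r OR p   [De Morgan]
= ((NOT NOT r OR s) AND NOT (r AND s)) OR r OR p   [double negation]
= ((r OR s) AND NOT (r AND s)) OR r OR p   [double negation]
= ((r OR s) AND (NOT r OR NOT s)) OR r OR p   [De Morgan]
= (r AND NOT r) OR (r AND NOT s) OR (s AND NOT r) OR (s AND NOT s) OR r OR p   [distribute AND over OR]
= (s AND NOT r) OR r OR p   [simplify]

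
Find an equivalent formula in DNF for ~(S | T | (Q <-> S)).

~S & ~T & Q

~(S | T | (Q <-> S))
⇔ ~(S | T | ((Q -> S) & (S -> Q)))   — eliminate <->
⇔ ~(S | T | ((~Q | S) & (S -> Q)))   — eliminate ->
⇔ ~(S | T | ((~Q | S) & (~S | Q)))   — eliminate ->
⇔ ~S & ~T & ~((~Q | S) & (~S | Q))   — De Morgan
⇔ ~S & ~T & (~(~Q | S) | ~(~S | Q))   — De Morgan
⇔ ~S & ~T & ((~~Q & ~S) | ~(~S | Q))   — De Morgan
⇔ ~S & ~T & ((Q & ~S) | ~(~S | Q))   — double negation
⇔ ~S & ~T & ((Q & ~S) | (~~S & ~Q))   — De Morgan
⇔ ~S & ~T & ((Q & ~S) | (S & ~Q))   — double negation
⇔ (~S & ~T & Q & ~S) | (~S & ~T & S & ~Q)   — distribute & over |
⇔ ~S & ~T & Q   — simplify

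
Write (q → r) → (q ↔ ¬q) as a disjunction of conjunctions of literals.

q ∧ ¬r

(q → r) → (q ↔ ¬q)
≡ ¬(q → r) ∨ (q ↔ ¬q)   [eliminate →]
≡ ¬(¬q ∨ r) ∨ (q ↔ ¬q)   [eliminate →]
≡ ¬(¬q ∨ r) ∨ ((q → ¬q) ∧ (¬q → q))   [eliminate ↔]
≡ ¬(¬q ∨ r) ∨ ((¬q ∨ ¬q) ∧ (¬q → q))   [eliminate →]
≡ ¬(¬q ∨ r) ∨ ((¬q ∨ ¬q) ∧ (¬¬q ∨ q))   [eliminate →]
≡ (¬¬q ∧ ¬r) ∨ ((¬q ∨ ¬q) ∧ (¬¬q ∨ q))   [De Morgan]
≡ (q ∧ ¬r) ∨ ((¬q ∨ ¬q) ∧ (¬¬q ∨ q))   [double negation]
≡ (q ∧ ¬r) ∨ ((¬q ∨ ¬q) ∧ (q ∨ q))   [double negation]
≡ (q ∧ ¬r) ∨ (¬q ∧ q) ∨ (¬q ∧ q) ∨ (¬q ∧ q) ∨ (¬q ∧ q)   [distribute ∧ over ∨]
≡ q ∧ ¬r   [simplify]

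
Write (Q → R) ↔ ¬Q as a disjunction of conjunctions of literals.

(Q → R) ↔ ¬Q
≡ ((Q → R) → ¬Q) ∧ (¬Q → (Q → R))   — eliminate ↔
≡ (¬(Q → R) ∨ ¬Q) ∧ (¬Q → (Q → R))   — eliminate →
≡ (¬(¬Q ∨ R) ∨ ¬Q) ∧ (¬Q → (Q → R))   — eliminate →
≡ (¬(¬Q ∨ R) ∨ ¬Q) ∧ (¬¬Q ∨ (Q → R))   — eliminate →
≡ (¬(¬Q ∨ R) ∨ ¬Q) ∧ (¬¬Q ∨ ¬Q ∨ R)   — eliminate →
≡ ((¬¬Q ∧ ¬R) ∨ ¬Q) ∧ (¬¬Q ∨ ¬Q ∨ R)   — De Morgan
≡ ((Q ∧ ¬R) ∨ ¬Q) ∧ (¬¬Q ∨ ¬Q ∨ R)   — double negation
≡ ((Q ∧ ¬R) ∨ ¬Q) ∧ (Q ∨ ¬Q ∨ R)   — double negation
≡ (Q ∧ ¬R ∧ Q) ∨ (Q ∧ ¬R ∧ ¬Q) ∨ (Q ∧ ¬R ∧ R) ∨ (¬Q ∧ Q) ∨ (¬Q ∧ ¬Q) ∨ (¬Q ∧ R)   — distribute ∧ over ∨
≡ (Q ∧ ¬R) ∨ ¬Q   — simplify

(Q ∧ ¬R) ∨ ¬Q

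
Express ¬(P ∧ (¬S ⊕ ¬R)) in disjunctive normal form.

¬P ∨ (S ∧ R) ∨ (¬R ∧ ¬S)

¬(P ∧ (¬S ⊕ ¬R))
≡ ¬(P ∧ ((¬S ∧ ¬¬R) ∨ (¬¬S ∧ ¬R)))   (expand ⊕)
≡ ¬P ∨ ¬((¬S ∧ ¬¬R) ∨ (¬¬S ∧ ¬R))   (De Morgan)
≡ ¬P ∨ (¬(¬S ∧ ¬¬R) ∧ ¬(¬¬S ∧ ¬R))   (De Morgan)
≡ ¬P ∨ ((¬¬S ∨ ¬¬¬R) ∧ ¬(¬¬S ∧ ¬R))   (De Morgan)
≡ ¬P ∨ ((S ∨ ¬¬¬R) ∧ ¬(¬¬S ∧ ¬R))   (double negation)
≡ ¬P ∨ ((S ∨ ¬R) ∧ ¬(¬¬S ∧ ¬R))   (double negation)
≡ ¬P ∨ ((S ∨ ¬R) ∧ (¬¬¬S ∨ ¬¬R))   (De Morgan)
≡ ¬P ∨ ((S ∨ ¬R) ∧ (¬S ∨ ¬¬R))   (double negation)
≡ ¬P ∨ ((S ∨ ¬R) ∧ (¬S ∨ R))   (double negation)
≡ ¬P ∨ (S ∧ ¬S) ∨ (S ∧ R) ∨ (¬R ∧ ¬S) ∨ (¬R ∧ R)   (distribute ∧ over ∨)
≡ ¬P ∨ (S ∧ R) ∨ (¬R ∧ ¬S)   (simplify)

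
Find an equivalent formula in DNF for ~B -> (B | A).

B | A

~B -> (B | A)
≡ ~~B | B | A   [eliminate ->]
≡ B | B | A   [double negation]
≡ B | A   [simplify]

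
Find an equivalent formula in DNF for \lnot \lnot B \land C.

B \land C

\lnot \lnot B \land C
⇔ B \land C   [double negation]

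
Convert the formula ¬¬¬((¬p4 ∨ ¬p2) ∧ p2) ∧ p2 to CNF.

¬¬¬((¬p4 ∨ ¬p2) ∧ p2) ∧ p2
≡ ¬((¬p4 ∨ ¬p2) ∧ p2) ∧ p2   — double negation
≡ (¬(¬p4 ∨ ¬p2) ∨ ¬p2) ∧ p2   — De Morgan
≡ ((¬¬p4 ∧ ¬¬p2) ∨ ¬p2) ∧ p2   — De Morgan
≡ ((p4 ∧ ¬¬p2) ∨ ¬p2) ∧ p2   — double negation
≡ ((p4 ∧ p2) ∨ ¬p2) ∧ p2   — double negation
≡ (p4 ∨ ¬p2) ∧ (p2 ∨ ¬p2) ∧ p2   — distribute ∨ over ∧
≡ (p4 ∨ ¬p2) ∧ p2   — simplify

(p4 ∨ ¬p2) ∧ p2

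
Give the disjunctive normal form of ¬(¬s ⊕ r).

(s ∧ ¬r) ∨ (r ∧ ¬s)

¬(¬s ⊕ r)
= ¬((¬s ∧ ¬r) ∨ (¬¬s ∧ r))   [expand ⊕]
= ¬(¬s ∧ ¬r) ∧ ¬(¬¬s ∧ r)   [De Morgan]
= (¬¬s ∨ ¬¬r) ∧ ¬(¬¬s ∧ r)   [De Morgan]
= (s ∨ ¬¬r) ∧ ¬(¬¬s ∧ r)   [double negation]
= (s ∨ r) ∧ ¬(¬¬s ∧ r)   [double negation]
= (s ∨ r) ∧ (¬¬¬s ∨ ¬r)   [De Morgan]
= (s ∨ r) ∧ (¬s ∨ ¬r)   [double negation]
= (s ∧ ¬s) ∨ (s ∧ ¬r) ∨ (r ∧ ¬s) ∨ (r ∧ ¬r)   [distribute ∧ over ∨]
= (s ∧ ¬r) ∨ (r ∧ ¬s)   [simplify]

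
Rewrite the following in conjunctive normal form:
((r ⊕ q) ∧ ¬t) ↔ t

(¬r ∨ q ∨ t) ∧ (¬q ∨ r ∨ t) ∧ ¬t

((r ⊕ q) ∧ ¬t) ↔ t
≡ (((r ⊕ q) ∧ ¬t) → t) ∧ (t → ((r ⊕ q) ∧ ¬t))   [eliminate ↔]
≡ (¬((r ⊕ q) ∧ ¬t) ∨ t) ∧ (t → ((r ⊕ q) ∧ ¬t))   [eliminate →]
≡ (¬((r ∨ q) ∧ ¬(r ∧ q) ∧ ¬t) ∨ t) ∧ (t → ((r ⊕ q) ∧ ¬t))   [expand ⊕]
≡ (¬((r ∨ q) ∧ ¬(r ∧ q) ∧ ¬t) ∨ t) ∧ (¬t ∨ ((r ⊕ q) ∧ ¬t))   [eliminate →]
≡ (¬((r ∨ q) ∧ ¬(r ∧ q) ∧ ¬t) ∨ t) ∧ (¬t ∨ ((r ∨ q) ∧ ¬(r ∧ q) ∧ ¬t))   [expand ⊕]
≡ (¬(r ∨ q) ∨ ¬¬(r ∧ q) ∨ ¬¬t ∨ t) ∧ (¬t ∨ ((r ∨ q) ∧ ¬(r ∧ q) ∧ ¬t))   [De Morgan]
≡ ((¬r ∧ ¬q) ∨ ¬¬(r ∧ q) ∨ ¬¬t ∨ t) ∧ (¬t ∨ ((r ∨ q) ∧ ¬(r ∧ q) ∧ ¬t))   [De Morgan]
≡ ((¬r ∧ ¬q) ∨ (r ∧ q) ∨ ¬¬t ∨ t) ∧ (¬t ∨ ((r ∨ q) ∧ ¬(r ∧ q) ∧ ¬t))   [double negation]
≡ ((¬r ∧ ¬q) ∨ (r ∧ q) ∨ t ∨ t) ∧ (¬t ∨ ((r ∨ q) ∧ ¬(r ∧ q) ∧ ¬t))   [double negation]
≡ ((¬r ∧ ¬q) ∨ (r ∧ q) ∨ t ∨ t) ∧ (¬t ∨ ((r ∨ q) ∧ (¬r ∨ ¬q) ∧ ¬t))   [De Morgan]
≡ (¬r ∨ r ∨ t ∨ t) ∧ (¬r ∨ q ∨ t ∨ t) ∧ (¬q ∨ r ∨ t ∨ t) ∧ (¬q ∨ q ∨ t ∨ t) ∧ (¬t ∨ r ∨ q) ∧ (¬t ∨ ¬r ∨ ¬q) ∧ (¬t ∨ ¬t)   [distribute ∨ over ∧]
≡ (¬r ∨ q ∨ t) ∧ (¬q ∨ r ∨ t) ∧ ¬t   [simplify]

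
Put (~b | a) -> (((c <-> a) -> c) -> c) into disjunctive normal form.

(b & ~a) | (~c & ~a) | c

(~b | a) -> (((c <-> a) -> c) -> c)
⇔ ~(~b | a) | (((c <-> a) -> c) -> c)   — eliminate ->
⇔ ~(~b | a) | ~((c <-> a) -> c) | c   — eliminate ->
⇔ ~(~b | a) | ~(~(c <-> a) | c) | c   — eliminate ->
⇔ ~(~b | a) | ~(~((c -> a) & (a -> c)) | c) | c   — eliminate <->
⇔ ~(~b | a) | ~(~((~c | a) & (a -> c)) | c) | c   — eliminate ->
⇔ ~(~b | a) | ~(~((~c | a) & (~a | c)) | c) | c   — eliminate ->
⇔ (~~b & ~a) | ~(~((~c | a) & (~a | c)) | c) | c   — De Morgan
⇔ (b & ~a) | ~(~((~c | a) & (~a | c)) | c) | c   — double negation
⇔ (b & ~a) | (~~((~c | a) & (~a | c)) & ~c) | c   — De Morgan
⇔ (b & ~a) | ((~c | a) & (~a | c) & ~c) | c   — double negation
⇔ (b & ~a) | (~c & ~a & ~c) | (~c & c & ~c) | (a & ~a & ~c) | (a & c & ~c) | c   — distribute & over |
⇔ (b & ~a) | (~c & ~a) | c   — simplify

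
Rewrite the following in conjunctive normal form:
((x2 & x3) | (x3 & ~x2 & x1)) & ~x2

((x2 & x3) | (x3 & ~x2 & x1)) & ~x2
≡ (x2 | x3) & (x2 | ~x2) & (x2 | x1) & (x3 | x3) & (x3 | ~x2) & (x3 | x1) & ~x2   (distribute | over &)
≡ (x2 | x1) & x3 & ~x2   (simplify)

(x2 | x1) & x3 & ~x2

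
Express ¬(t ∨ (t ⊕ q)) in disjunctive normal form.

¬t ∧ ¬q

¬(t ∨ (t ⊕ q))
≡ ¬(t ∨ (t ∧ ¬q) ∨ (¬t ∧ q))   [expand ⊕]
≡ ¬t ∧ ¬(t ∧ ¬q) ∧ ¬(¬t ∧ q)   [De Morgan]
≡ ¬t ∧ (¬t ∨ ¬¬q) ∧ ¬(¬t ∧ q)   [De Morgan]
≡ ¬t ∧ (¬t ∨ q) ∧ ¬(¬t ∧ q)   [double negation]
≡ ¬t ∧ (¬t ∨ q) ∧ (¬¬t ∨ ¬q)   [De Morgan]
≡ ¬t ∧ (¬t ∨ q) ∧ (t ∨ ¬q)   [double negation]
≡ (¬t ∧ ¬t ∧ t) ∨ (¬t ∧ ¬t ∧ ¬q) ∨ (¬t ∧ q ∧ t) ∨ (¬t ∧ q ∧ ¬q)   [distribute ∧ over ∨]
≡ ¬t ∧ ¬q   [simplify]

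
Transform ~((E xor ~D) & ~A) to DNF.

(~E & D) | (~D & E) | A

~((E xor ~D) & ~A)
≡ ~(((E & ~~D) | (~E & ~D)) & ~A)   — expand xor
≡ ~((E & ~~D) | (~E & ~D)) | ~~A   — De Morgan
≡ (~(E & ~~D) & ~(~E & ~D)) | ~~A   — De Morgan
≡ ((~E | ~~~D) & ~(~E & ~D)) | ~~A   — De Morgan
≡ ((~E | ~D) & ~(~E & ~D)) | ~~A   — double negation
≡ ((~E | ~D) & (~~E | ~~D)) | ~~A   — De Morgan
≡ ((~E | ~D) & (E | ~~D)) | ~~A   — double negation
≡ ((~E | ~D) & (E | D)) | ~~A   — double negation
≡ ((~E | ~D) & (E | D)) | A   — double negation
≡ (~E & E) | (~E & D) | (~D & E) | (~D & D) | A   — distribute & over |
≡ (~E & D) | (~D & E) | A   — simplify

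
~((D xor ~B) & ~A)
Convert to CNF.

(~D | ~B | A) & (B | D | A)

~((D xor ~B) & ~A)
≡ ~((D | ~B) & ~(D & ~B) & ~A)   [expand xor]
≡ ~(D | ~B) | ~~(D & ~B) | ~~A   [De Morgan]
≡ (~D & ~~B) | ~~(D & ~B) | ~~A   [De Morgan]
≡ (~D & B) | ~~(D & ~B) | ~~A   [double negation]
≡ (~D & B) | (D & ~B) | ~~A   [double negation]
≡ (~D & B) | (D & ~B) | A   [double negation]
≡ (~D | D | A) & (~D | ~B | A) & (B | D | A) & (B | ~B | A)   [distribute | over &]
≡ (~D | ~B | A) & (B | D | A)   [simplify]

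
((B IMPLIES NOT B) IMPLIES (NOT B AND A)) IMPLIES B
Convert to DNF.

((B IMPLIES NOT B) IMPLIES (NOT B AND A)) IMPLIES B
≡ NOT ((B IMPLIES NOT B) IMPLIES (NOT B AND A)) OR B   [eliminate IMPLIES]
≡ NOT (NOT (B IMPLIES NOT B) OR (NOT B AND A)) OR B   [eliminate IMPLIES]
≡ NOT (NOT (NOT B OR NOT B) OR (NOT B AND A)) OR B   [eliminate IMPLIES]
≡ (NOT NOT (NOT B OR NOT B) AND NOT (NOT B AND A)) OR B   [De Morgan]
≡ ((NOT B OR NOT B) AND NOT (NOT B AND A)) OR B   [double negation]
≡ ((NOT B OR NOT B) AND (NOT NOT B OR NOT A)) OR B   [De Morgan]
≡ ((NOT B OR NOT B) AND (B OR NOT A)) OR B   [double negation]
≡ (NOT B AND B) OR (NOT B AND NOT A) OR (NOT B AND B) OR (NOT B AND NOT A) OR B   [distribute AND over OR]
≡ (NOT B AND NOT A) OR B   [simplify]

(NOT B AND NOT A) OR B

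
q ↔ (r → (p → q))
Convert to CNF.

q ↔ (r → (p → q))
≡ (q → (r → (p → q))) ∧ ((r → (p → q)) → q)   — eliminate ↔
≡ (¬q ∨ (r → (p → q))) ∧ ((r → (p → q)) → q)   — eliminate →
≡ (¬q ∨ ¬r ∨ (p → q)) ∧ ((r → (p → q)) → q)   — eliminate →
≡ (¬q ∨ ¬r ∨ ¬p ∨ q) ∧ ((r → (p → q)) → q)   — eliminate →
≡ (¬q ∨ ¬r ∨ ¬p ∨ q) ∧ (¬(r → (p → q)) ∨ q)   — eliminate →
≡ (¬q ∨ ¬r ∨ ¬p ∨ q) ∧ (¬(¬r ∨ (p → q)) ∨ q)   — eliminate →
≡ (¬q ∨ ¬r ∨ ¬p ∨ q) ∧ (¬(¬r ∨ ¬p ∨ q) ∨ q)   — eliminate →
≡ (¬q ∨ ¬r ∨ ¬p ∨ q) ∧ ((¬¬r ∧ ¬¬p ∧ ¬q) ∨ q)   — De Morgan
≡ (¬q ∨ ¬r ∨ ¬p ∨ q) ∧ ((r ∧ ¬¬p ∧ ¬q) ∨ q)   — double negation
≡ (¬q ∨ ¬r ∨ ¬p ∨ q) ∧ ((r ∧ p ∧ ¬q) ∨ q)   — double negation
≡ (¬q ∨ ¬r ∨ ¬p ∨ q) ∧ (r ∨ q) ∧ (p ∨ q) ∧ (¬q ∨ q)   — distribute ∨ over ∧
≡ (r ∨ q) ∧ (p ∨ q)   — simplify

(r ∨ q) ∧ (p ∨ q)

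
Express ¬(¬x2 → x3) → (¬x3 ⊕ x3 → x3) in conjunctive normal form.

¬(¬x2 → x3) → (¬x3 ⊕ x3 → x3)
= ¬¬(¬x2 → x3) ∨ (¬x3 ⊕ x3 → x3)   [eliminate →]
= ¬¬(¬¬x2 ∨ x3) ∨ (¬x3 ⊕ x3 → x3)   [eliminate →]
= ¬¬(¬¬x2 ∨ x3) ∨ ¬(¬x3 ⊕ x3) ∨ x3   [eliminate →]
= ¬¬(¬¬x2 ∨ x3) ∨ ¬((¬x3 ∨ x3) ∧ ¬(¬x3 ∧ x3)) ∨ x3   [expand ⊕]
= ¬¬x2 ∨ x3 ∨ ¬((¬x3 ∨ x3) ∧ ¬(¬x3 ∧ x3)) ∨ x3   [double negation]
= x2 ∨ x3 ∨ ¬((¬x3 ∨ x3) ∧ ¬(¬x3 ∧ x3)) ∨ x3   [double negation]
= x2 ∨ x3 ∨ ¬(¬x3 ∨ x3) ∨ ¬¬(¬x3 ∧ x3) ∨ x3   [De Morgan]
= x2 ∨ x3 ∨ ¬¬x3 ∧ ¬x3 ∨ ¬¬(¬x3 ∧ x3) ∨ x3   [De Morgan]
= x2 ∨ x3 ∨ x3 ∧ ¬x3 ∨ ¬¬(¬x3 ∧ x3) ∨ x3   [double negation]
= x2 ∨ x3 ∨ x3 ∧ ¬x3 ∨ ¬x3 ∧ x3 ∨ x3   [double negation]
= (x2 ∨ x3 ∨ x3 ∨ ¬x3 ∨ x3) ∧ (x2 ∨ x3 ∨ x3 ∨ x3 ∨ x3) ∧ (x2 ∨ x3 ∨ ¬x3 ∨ ¬x3 ∨ x3) ∧ (x2 ∨ x3 ∨ ¬x3 ∨ x3 ∨ x3)   [distribute ∨ over ∧]
= x2 ∨ x3   [simplify]

x2 ∨ x3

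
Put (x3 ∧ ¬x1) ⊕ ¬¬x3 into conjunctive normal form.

x3 ∧ (¬x3 ∨ x1)

(x3 ∧ ¬x1) ⊕ ¬¬x3
≡ ((x3 ∧ ¬x1) ∨ ¬¬x3) ∧ ¬(x3 ∧ ¬x1 ∧ ¬¬x3)   [expand ⊕]
≡ ((x3 ∧ ¬x1) ∨ x3) ∧ ¬(x3 ∧ ¬x1 ∧ ¬¬x3)   [double negation]
≡ ((x3 ∧ ¬x1) ∨ x3) ∧ (¬x3 ∨ ¬¬x1 ∨ ¬¬¬x3)   [De Morgan]
≡ ((x3 ∧ ¬x1) ∨ x3) ∧ (¬x3 ∨ x1 ∨ ¬¬¬x3)   [double negation]
≡ ((x3 ∧ ¬x1) ∨ x3) ∧ (¬x3 ∨ x1 ∨ ¬x3)   [double negation]
≡ (x3 ∨ x3) ∧ (¬x1 ∨ x3) ∧ (¬x3 ∨ x1 ∨ ¬x3)   [distribute ∨ over ∧]
≡ x3 ∧ (¬x3 ∨ x1)   [simplify]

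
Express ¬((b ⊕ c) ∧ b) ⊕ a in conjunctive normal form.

(¬b ∨ c ∨ a) ∧ (¬b ∨ ¬c ∨ ¬a) ∧ (b ∨ ¬a)

¬((b ⊕ c) ∧ b) ⊕ a
= (¬((b ⊕ c) ∧ b) ∨ a) ∧ ¬(¬((b ⊕ c) ∧ b) ∧ a)   — expand ⊕
= (¬((b ∨ c) ∧ ¬(b ∧ c) ∧ b) ∨ a) ∧ ¬(¬((b ⊕ c) ∧ b) ∧ a)   — expand ⊕
= (¬((b ∨ c) ∧ ¬(b ∧ c) ∧ b) ∨ a) ∧ ¬(¬((b ∨ c) ∧ ¬(b ∧ c) ∧ b) ∧ a)   — expand ⊕
= (¬(b ∨ c) ∨ ¬¬(b ∧ c) ∨ ¬b ∨ a) ∧ ¬(¬((b ∨ c) ∧ ¬(b ∧ c) ∧ b) ∧ a)   — De Morgan
= ((¬b ∧ ¬c) ∨ ¬¬(b ∧ c) ∨ ¬b ∨ a) ∧ ¬(¬((b ∨ c) ∧ ¬(b ∧ c) ∧ b) ∧ a)   — De Morgan
= ((¬b ∧ ¬c) ∨ (b ∧ c) ∨ ¬b ∨ a) ∧ ¬(¬((b ∨ c) ∧ ¬(b ∧ c) ∧ b) ∧ a)   — double negation
= ((¬b ∧ ¬c) ∨ (b ∧ c) ∨ ¬b ∨ a) ∧ (¬¬((b ∨ c) ∧ ¬(b ∧ c) ∧ b) ∨ ¬a)   — De Morgan
= ((¬b ∧ ¬c) ∨ (b ∧ c) ∨ ¬b ∨ a) ∧ (((b ∨ c) ∧ ¬(b ∧ c) ∧ b) ∨ ¬a)   — double negation
= ((¬b ∧ ¬c) ∨ (b ∧ c) ∨ ¬b ∨ a) ∧ (((b ∨ c) ∧ (¬b ∨ ¬c) ∧ b) ∨ ¬a)   — De Morgan
= (¬b ∨ b ∨ ¬b ∨ a) ∧ (¬b ∨ c ∨ ¬b ∨ a) ∧ (¬c ∨ b ∨ ¬b ∨ a) ∧ (¬c ∨ c ∨ ¬b ∨ a) ∧ (b ∨ c ∨ ¬a) ∧ (¬b ∨ ¬c ∨ ¬a) ∧ (b ∨ ¬a)   — distribute ∨ over ∧
= (¬b ∨ c ∨ a) ∧ (¬b ∨ ¬c ∨ ¬a) ∧ (b ∨ ¬a)   — simplify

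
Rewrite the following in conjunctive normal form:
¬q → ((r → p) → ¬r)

q ∨ ¬p ∨ ¬r

¬q → ((r → p) → ¬r)
⇔ ¬¬q ∨ ((r → p) → ¬r)
⇔ ¬¬q ∨ ¬(r → p) ∨ ¬r
⇔ ¬¬q ∨ ¬(¬r ∨ p) ∨ ¬r
⇔ q ∨ ¬(¬r ∨ p) ∨ ¬r
⇔ q ∨ (¬¬r ∧ ¬p) ∨ ¬r
⇔ q ∨ (r ∧ ¬p) ∨ ¬r
⇔ (q ∨ r ∨ ¬r) ∧ (q ∨ ¬p ∨ ¬r)
⇔ q ∨ ¬p ∨ ¬r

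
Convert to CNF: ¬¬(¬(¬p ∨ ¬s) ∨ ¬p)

¬¬(¬(¬p ∨ ¬s) ∨ ¬p)
= ¬(¬p ∨ ¬s) ∨ ¬p   — double negation
= (¬¬p ∧ ¬¬s) ∨ ¬p   — De Morgan
= (p ∧ ¬¬s) ∨ ¬p   — double negation
= (p ∧ s) ∨ ¬p   — double negation
= (p ∨ ¬p) ∧ (s ∨ ¬p)   — distribute ∨ over ∧
= s ∨ ¬p   — simplify

s ∨ ¬p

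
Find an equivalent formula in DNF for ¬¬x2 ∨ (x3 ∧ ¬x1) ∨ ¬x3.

x2 ∨ (x3 ∧ ¬x1) ∨ ¬x3

¬¬x2 ∨ (x3 ∧ ¬x1) ∨ ¬x3
≡ x2 ∨ (x3 ∧ ¬x1) ∨ ¬x3   [double negation]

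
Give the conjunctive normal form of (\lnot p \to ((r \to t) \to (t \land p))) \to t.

(\lnot p \lor t) \land (\lnot r \lor t)

(\lnot p \to ((r \to t) \to (t \land p))) \to t
≡ \lnot (\lnot p \to ((r \to t) \to (t \land p))) \lor t
≡ \lnot (\lnot \lnot p \lor ((r \to t) \to (t \land p))) \lor t
≡ \lnot (\lnot \lnot p \lor \lnot (r \to t) \lor (t \land p)) \lor t
≡ \lnot (\lnot \lnot p \lor \lnot (\lnot r \lor t) \lor (t \land p)) \lor t
≡ (\lnot \lnot \lnot p \land \lnot \lnot (\lnot r \lor t) \land \lnot (t \land p)) \lor t
≡ (\lnot p \land \lnot \lnot (\lnot r \lor t) \land \lnot (t \land p)) \lor t
≡ (\lnot p \land (\lnot r \lor t) \land \lnot (t \land p)) \lor t
≡ (\lnot p \land (\lnot r \lor t) \land (\lnot t \lor \lnot p)) \lor t
≡ (\lnot p \lor t) \land (\lnot r \lor t \lor t) \land (\lnot t \lor \lnot p \lor t)
≡ (\lnot p \lor t) \land (\lnot r \lor t)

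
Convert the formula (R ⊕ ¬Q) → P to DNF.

(R ⊕ ¬Q) → P
≡ ¬(R ⊕ ¬Q) ∨ P
≡ ¬((R ∧ ¬¬Q) ∨ (¬R ∧ ¬Q)) ∨ P
≡ (¬(R ∧ ¬¬Q) ∧ ¬(¬R ∧ ¬Q)) ∨ P
≡ ((¬R ∨ ¬¬¬Q) ∧ ¬(¬R ∧ ¬Q)) ∨ P
≡ ((¬R ∨ ¬Q) ∧ ¬(¬R ∧ ¬Q)) ∨ P
≡ ((¬R ∨ ¬Q) ∧ (¬¬R ∨ ¬¬Q)) ∨ P
≡ ((¬R ∨ ¬Q) ∧ (R ∨ ¬¬Q)) ∨ P
≡ ((¬R ∨ ¬Q) ∧ (R ∨ Q)) ∨ P
≡ (¬R ∧ R) ∨ (¬R ∧ Q) ∨ (¬Q ∧ R) ∨ (¬Q ∧ Q) ∨ P
≡ (¬R ∧ Q) ∨ (¬Q ∧ R) ∨ P

(¬R ∧ Q) ∨ (¬Q ∧ R) ∨ P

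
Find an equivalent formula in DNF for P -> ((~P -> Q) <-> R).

P -> ((~P -> Q) <-> R)
≡ ~P | ((~P -> Q) <-> R)   (eliminate ->)
≡ ~P | (((~P -> Q) -> R) & (R -> (~P -> Q)))   (eliminate <->)
≡ ~P | ((~(~P -> Q) | R) & (R -> (~P -> Q)))   (eliminate ->)
≡ ~P | ((~(~~P | Q) | R) & (R -> (~P -> Q)))   (eliminate ->)
≡ ~P | ((~(~~P | Q) | R) & (~R | (~P -> Q)))   (eliminate ->)
≡ ~P | ((~(~~P | Q) | R) & (~R | ~~P | Q))   (eliminate ->)
≡ ~P | (((~~~P & ~Q) | R) & (~R | ~~P | Q))   (De Morgan)
≡ ~P | (((~P & ~Q) | R) & (~R | ~~P | Q))   (double negation)
≡ ~P | (((~P & ~Q) | R) & (~R | P | Q))   (double negation)
≡ ~P | (~P & ~Q & ~R) | (~P & ~Q & P) | (~P & ~Q & Q) | (R & ~R) | (R & P) | (R & Q)   (distribute & over |)
≡ ~P | (R & P) | (R & Q)   (simplify)

~P | (R & P) | (R & Q)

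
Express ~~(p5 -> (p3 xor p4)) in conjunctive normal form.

~~(p5 -> (p3 xor p4))
≡ ~~(~p5 | (p3 xor p4))   [eliminate ->]
≡ ~~(~p5 | ((p3 | p4) & ~(p3 & p4)))   [expand xor]
≡ ~p5 | ((p3 | p4) & ~(p3 & p4))   [double negation]
≡ ~p5 | ((p3 | p4) & (~p3 | ~p4))   [De Morgan]
≡ (~p5 | p3 | p4) & (~p5 | ~p3 | ~p4)   [distribute | over &]

(~p5 | p3 | p4) & (~p5 | ~p3 | ~p4)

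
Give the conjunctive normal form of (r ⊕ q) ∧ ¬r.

(r ⊕ q) ∧ ¬r
≡ (r ∨ q) ∧ ¬(r ∧ q) ∧ ¬r   — expand ⊕
≡ (r ∨ q) ∧ (¬r ∨ ¬q) ∧ ¬r   — De Morgan
≡ (r ∨ q) ∧ ¬r   — simplify

(r ∨ q) ∧ ¬r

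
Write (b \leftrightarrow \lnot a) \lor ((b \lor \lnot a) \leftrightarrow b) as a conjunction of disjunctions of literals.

(b \leftrightarrow \lnot a) \lor ((b \lor \lnot a) \leftrightarrow b)
≡ ((b \to \lnot a) \land (\lnot a \to b)) \lor ((b \lor \lnot a) \leftrightarrow b)
≡ ((\lnot b \lor \lnot a) \land (\lnot a \to b)) \lor ((b \lor \lnot a) \leftrightarrow b)
≡ ((\lnot b \lor \lnot a) \land (\lnot \lnot a \lor b)) \lor ((b \lor \lnot a) \leftrightarrow b)
≡ ((\lnot b \lor \lnot a) \land (\lnot \lnot a \lor b)) \lor (((b \lor \lnot a) \to b) \land (b \to (b \lor \lnot a)))
≡ ((\lnot b \lor \lnot a) \land (\lnot \lnot a \lor b)) \lor ((\lnot (b \lor \lnot a) \lor b) \land (b \to (b \lor \lnot a)))
≡ ((\lnot b \lor \lnot a) \land (\lnot \lnot a \lor b)) \lor ((\lnot (b \lor \lnot a) \lor b) \land (\lnot b \lor b \lor \lnot a))
≡ ((\lnot b \lor \lnot a) \land (a \lor b)) \lor ((\lnot (b \lor \lnot a) \lor b) \land (\lnot b \lor b \lor \lnot a))
≡ ((\lnot b \lor \lnot a) \land (a \lor b)) \lor (((\lnot b \land \lnot \lnot a) \lor b) \land (\lnot b \lor b \lor \lnot a))
≡ ((\lnot b \lor \lnot a) \land (a \lor b)) \lor (((\lnot b \land a) \lor b) \land (\lnot b \lor b \lor \lnot a))
≡ (\lnot b \lor \lnot a \lor \lnot b \lor b) \land (\lnot b \lor \lnot a \lor a \lor b) \land (\lnot b \lor \lnot a \lor \lnot b \lor b \lor \lnot a) \land (a \lor b \lor \lnot b \lor b) \land (a \lor b \lor a \lor b) \land (a \lor b \lor \lnot b \lor b \lor \lnot a)
≡ a \lor b

a \lor b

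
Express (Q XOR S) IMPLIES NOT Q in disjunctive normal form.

(S AND Q) OR NOT Q

(Q XOR S) IMPLIES NOT Q
≡ NOT (Q XOR S) OR NOT Q
≡ NOT ((Q AND NOT S) OR (NOT Q AND S)) OR NOT Q
≡ (NOT (Q AND NOT S) AND NOT (NOT Q AND S)) OR NOT Q
≡ ((NOT Q OR NOT NOT S) AND NOT (NOT Q AND S)) OR NOT Q
≡ ((NOT Q OR S) AND NOT (NOT Q AND S)) OR NOT Q
≡ ((NOT Q OR S) AND (NOT NOT Q OR NOT S)) OR NOT Q
≡ ((NOT Q OR S) AND (Q OR NOT S)) OR NOT Q
≡ (NOT Q AND Q) OR (NOT Q AND NOT S) OR (S AND Q) OR (S AND NOT S) OR NOT Q
≡ (S AND Q) OR NOT Q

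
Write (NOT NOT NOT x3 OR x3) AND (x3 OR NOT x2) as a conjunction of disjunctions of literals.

(NOT NOT NOT x3 OR x3) AND (x3 OR NOT x2)
⇔ (NOT x3 OR x3) AND (x3 OR NOT x2)   (double negation)
⇔ x3 OR NOT x2   (simplify)

x3 OR NOT x2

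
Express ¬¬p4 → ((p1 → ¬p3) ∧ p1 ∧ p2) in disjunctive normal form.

¬¬p4 → ((p1 → ¬p3) ∧ p1 ∧ p2)
= ¬¬¬p4 ∨ ((p1 → ¬p3) ∧ p1 ∧ p2)   [eliminate →]
= ¬¬¬p4 ∨ ((¬p1 ∨ ¬p3) ∧ p1 ∧ p2)   [eliminate →]
= ¬p4 ∨ ((¬p1 ∨ ¬p3) ∧ p1 ∧ p2)   [double negation]
= ¬p4 ∨ (¬p1 ∧ p1 ∧ p2) ∨ (¬p3 ∧ p1 ∧ p2)   [distribute ∧ over ∨]
= ¬p4 ∨ (¬p3 ∧ p1 ∧ p2)   [simplify]

¬p4 ∨ (¬p3 ∧ p1 ∧ p2)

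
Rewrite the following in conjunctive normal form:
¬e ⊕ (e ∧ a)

¬e ∨ a

¬e ⊕ (e ∧ a)
≡ (¬e ∨ (e ∧ a)) ∧ ¬(¬e ∧ e ∧ a)
≡ (¬e ∨ (e ∧ a)) ∧ (¬¬e ∨ ¬e ∨ ¬a)
≡ (¬e ∨ (e ∧ a)) ∧ (e ∨ ¬e ∨ ¬a)
≡ (¬e ∨ e) ∧ (¬e ∨ a) ∧ (e ∨ ¬e ∨ ¬a)
≡ ¬e ∨ a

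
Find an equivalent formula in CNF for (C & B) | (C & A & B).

(C & B) | (C & A & B)
≡ (C | C) & (C | A) & (C | B) & (B | C) & (B | A) & (B | B)
≡ C & B

C & B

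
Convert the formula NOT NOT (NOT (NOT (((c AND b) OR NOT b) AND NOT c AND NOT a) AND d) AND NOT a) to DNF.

NOT NOT (NOT (NOT (((c AND b) OR NOT b) AND NOT c AND NOT a) AND d) AND NOT a)
≡ NOT (NOT (((c AND b) OR NOT b) AND NOT c AND NOT a) AND d) AND NOT a   [double negation]
≡ (NOT NOT (((c AND b) OR NOT b) AND NOT c AND NOT a) OR NOT d) AND NOT a   [De Morgan]
≡ ((((c AND b) OR NOT b) AND NOT c AND NOT a) OR NOT d) AND NOT a   [double negation]
≡ (c AND b AND NOT c AND NOT a AND NOT a) OR (NOT b AND NOT c AND NOT a AND NOT a) OR (NOT d AND NOT a)   [distribute AND over OR]
≡ (NOT b AND NOT c AND NOT a) OR (NOT d AND NOT a)   [simplify]

(NOT b AND NOT c AND NOT a) OR (NOT d AND NOT a)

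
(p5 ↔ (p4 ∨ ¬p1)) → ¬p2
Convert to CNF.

(p5 ∨ p4 ∨ ¬p1 ∨ ¬p2) ∧ (¬p4 ∨ ¬p5 ∨ ¬p2) ∧ (p1 ∨ ¬p5 ∨ ¬p2)

(p5 ↔ (p4 ∨ ¬p1)) → ¬p2
= ¬(p5 ↔ (p4 ∨ ¬p1)) ∨ ¬p2   [eliminate →]
= ¬((p5 → (p4 ∨ ¬p1)) ∧ ((p4 ∨ ¬p1) → p5)) ∨ ¬p2   [eliminate ↔]
= ¬((¬p5 ∨ p4 ∨ ¬p1) ∧ ((p4 ∨ ¬p1) → p5)) ∨ ¬p2   [eliminate →]
= ¬((¬p5 ∨ p4 ∨ ¬p1) ∧ (¬(p4 ∨ ¬p1) ∨ p5)) ∨ ¬p2   [eliminate →]
= ¬(¬p5 ∨ p4 ∨ ¬p1) ∨ ¬(¬(p4 ∨ ¬p1) ∨ p5) ∨ ¬p2   [De Morgan]
= (¬¬p5 ∧ ¬p4 ∧ ¬¬p1) ∨ ¬(¬(p4 ∨ ¬p1) ∨ p5) ∨ ¬p2   [De Morgan]
= (p5 ∧ ¬p4 ∧ ¬¬p1) ∨ ¬(¬(p4 ∨ ¬p1) ∨ p5) ∨ ¬p2   [double negation]
= (p5 ∧ ¬p4 ∧ p1) ∨ ¬(¬(p4 ∨ ¬p1) ∨ p5) ∨ ¬p2   [double negation]
= (p5 ∧ ¬p4 ∧ p1) ∨ (¬¬(p4 ∨ ¬p1) ∧ ¬p5) ∨ ¬p2   [De Morgan]
= (p5 ∧ ¬p4 ∧ p1) ∨ ((p4 ∨ ¬p1) ∧ ¬p5) ∨ ¬p2   [double negation]
= (p5 ∨ p4 ∨ ¬p1 ∨ ¬p2) ∧ (p5 ∨ ¬p5 ∨ ¬p2) ∧ (¬p4 ∨ p4 ∨ ¬p1 ∨ ¬p2) ∧ (¬p4 ∨ ¬p5 ∨ ¬p2) ∧ (p1 ∨ p4 ∨ ¬p1 ∨ ¬p2) ∧ (p1 ∨ ¬p5 ∨ ¬p2)   [distribute ∨ over ∧]
= (p5 ∨ p4 ∨ ¬p1 ∨ ¬p2) ∧ (¬p4 ∨ ¬p5 ∨ ¬p2) ∧ (p1 ∨ ¬p5 ∨ ¬p2)   [simplify]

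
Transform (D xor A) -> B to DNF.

(D xor A) -> B
⇔ ~(D xor A) | B   [eliminate ->]
⇔ ~((D & ~A) | (~D & A)) | B   [expand xor]
⇔ (~(D & ~A) & ~(~D & A)) | B   [De Morgan]
⇔ ((~D | ~~A) & ~(~D & A)) | B   [De Morgan]
⇔ ((~D | A) & ~(~D & A)) | B   [double negation]
⇔ ((~D | A) & (~~D | ~A)) | B   [De Morgan]
⇔ ((~D | A) & (D | ~A)) | B   [double negation]
⇔ (~D & D) | (~D & ~A) | (A & D) | (A & ~A) | B   [distribute & over |]
⇔ (~D & ~A) | (A & D) | B   [simplify]

(~D & ~A) | (A & D) | B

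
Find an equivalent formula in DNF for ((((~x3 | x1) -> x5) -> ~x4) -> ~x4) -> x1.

((((~x3 | x1) -> x5) -> ~x4) -> ~x4) -> x1
≡ ~((((~x3 | x1) -> x5) -> ~x4) -> ~x4) | x1   [eliminate ->]
≡ ~(~(((~x3 | x1) -> x5) -> ~x4) | ~x4) | x1   [eliminate ->]
≡ ~(~(~((~x3 | x1) -> x5) | ~x4) | ~x4) | x1   [eliminate ->]
≡ ~(~(~(~(~x3 | x1) | x5) | ~x4) | ~x4) | x1   [eliminate ->]
≡ (~~(~(~(~x3 | x1) | x5) | ~x4) & ~~x4) | x1   [De Morgan]
≡ ((~(~(~x3 | x1) | x5) | ~x4) & ~~x4) | x1   [double negation]
≡ (((~~(~x3 | x1) & ~x5) | ~x4) & ~~x4) | x1   [De Morgan]
≡ ((((~x3 | x1) & ~x5) | ~x4) & ~~x4) | x1   [double negation]
≡ ((((~x3 | x1) & ~x5) | ~x4) & x4) | x1   [double negation]
≡ (~x3 & ~x5 & x4) | (x1 & ~x5 & x4) | (~x4 & x4) | x1   [distribute & over |]
≡ (~x3 & ~x5 & x4) | x1   [simplify]

(~x3 & ~x5 & x4) | x1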